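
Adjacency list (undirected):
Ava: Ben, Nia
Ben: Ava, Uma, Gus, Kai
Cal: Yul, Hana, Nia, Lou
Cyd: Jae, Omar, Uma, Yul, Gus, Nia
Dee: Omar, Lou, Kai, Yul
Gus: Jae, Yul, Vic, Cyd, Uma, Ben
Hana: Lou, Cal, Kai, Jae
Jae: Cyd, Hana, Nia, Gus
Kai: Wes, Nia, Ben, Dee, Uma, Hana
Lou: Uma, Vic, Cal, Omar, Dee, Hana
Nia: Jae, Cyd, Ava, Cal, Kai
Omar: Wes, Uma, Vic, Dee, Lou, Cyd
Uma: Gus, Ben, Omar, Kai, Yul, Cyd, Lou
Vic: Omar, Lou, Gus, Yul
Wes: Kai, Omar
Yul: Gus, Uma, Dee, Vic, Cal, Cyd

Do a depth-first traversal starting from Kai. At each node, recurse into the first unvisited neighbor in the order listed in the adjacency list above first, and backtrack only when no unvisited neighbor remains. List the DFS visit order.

Kai, Wes, Omar, Uma, Gus, Jae, Cyd, Yul, Dee, Lou, Vic, Cal, Hana, Nia, Ava, Ben

Visit Kai
Kai → Wes
Wes → Omar
Omar → Uma
Uma → Gus
Gus → Jae
Jae → Cyd
Cyd → Yul
Yul → Dee
Dee → Lou
Lou → Vic
Lou → Cal
Cal → Hana
Cal → Nia
Nia → Ava
Ava → Ben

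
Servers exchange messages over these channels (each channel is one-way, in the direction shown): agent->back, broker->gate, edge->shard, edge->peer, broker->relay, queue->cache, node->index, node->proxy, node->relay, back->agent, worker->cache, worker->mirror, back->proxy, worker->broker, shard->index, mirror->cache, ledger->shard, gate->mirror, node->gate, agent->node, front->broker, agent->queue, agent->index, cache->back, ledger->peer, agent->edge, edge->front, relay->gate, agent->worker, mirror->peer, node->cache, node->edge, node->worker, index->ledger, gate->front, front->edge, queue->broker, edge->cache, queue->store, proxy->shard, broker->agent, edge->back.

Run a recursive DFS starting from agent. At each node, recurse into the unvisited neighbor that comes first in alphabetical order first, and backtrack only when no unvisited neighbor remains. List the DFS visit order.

agent, back, proxy, shard, index, ledger, peer, edge, cache, front, broker, gate, mirror, relay, node, worker, queue, store

Visit agent
agent → back
back → proxy
proxy → shard
shard → index
index → ledger
ledger → peer
agent → edge
edge → cache
edge → front
front → broker
broker → gate
gate → mirror
broker → relay
agent → node
node → worker
agent → queue
queue → store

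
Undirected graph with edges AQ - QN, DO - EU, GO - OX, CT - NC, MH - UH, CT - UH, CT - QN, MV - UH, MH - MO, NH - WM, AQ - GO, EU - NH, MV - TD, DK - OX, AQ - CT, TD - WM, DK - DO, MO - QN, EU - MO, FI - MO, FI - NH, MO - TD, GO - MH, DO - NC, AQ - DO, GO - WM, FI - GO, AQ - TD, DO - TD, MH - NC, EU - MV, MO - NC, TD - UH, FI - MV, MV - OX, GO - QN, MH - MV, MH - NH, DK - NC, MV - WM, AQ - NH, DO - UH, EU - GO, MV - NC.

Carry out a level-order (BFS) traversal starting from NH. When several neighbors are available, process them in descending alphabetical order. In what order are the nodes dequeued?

Visit NH; enqueue WM, MH, FI, EU, AQ → queue [WM, MH, FI, EU, AQ]
Visit WM; enqueue TD, MV, GO → queue [MH, FI, EU, AQ, TD, MV, GO]
Visit MH; enqueue UH, NC, MO → queue [FI, EU, AQ, TD, MV, GO, UH, NC, MO]
Visit FI → queue [EU, AQ, TD, MV, GO, UH, NC, MO]
Visit EU; enqueue DO → queue [AQ, TD, MV, GO, UH, NC, MO, DO]
Visit AQ; enqueue QN, CT → queue [TD, MV, GO, UH, NC, MO, DO, QN, CT]
Visit TD → queue [MV, GO, UH, NC, MO, DO, QN, CT]
Visit MV; enqueue OX → queue [GO, UH, NC, MO, DO, QN, CT, OX]
Visit GO → queue [UH, NC, MO, DO, QN, CT, OX]
Visit UH → queue [NC, MO, DO, QN, CT, OX]
Visit NC; enqueue DK → queue [MO, DO, QN, CT, OX, DK]
Visit MO → queue [DO, QN, CT, OX, DK]
Visit DO → queue [QN, CT, OX, DK]
Visit QN → queue [CT, OX, DK]
Visit CT → queue [OX, DK]
Visit OX → queue [DK]
Visit DK → queue []

NH, WM, MH, FI, EU, AQ, TD, MV, GO, UH, NC, MO, DO, QN, CT, OX, DK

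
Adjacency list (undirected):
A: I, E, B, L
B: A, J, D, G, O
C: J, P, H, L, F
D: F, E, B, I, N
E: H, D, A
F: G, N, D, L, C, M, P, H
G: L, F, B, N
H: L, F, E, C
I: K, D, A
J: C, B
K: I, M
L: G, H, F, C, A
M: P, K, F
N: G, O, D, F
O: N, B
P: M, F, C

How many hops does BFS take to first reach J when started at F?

Level 0: F
Level 1: C, D, G, H, L, M, N, P
Level 2: A, B, E, I, J, K, O
J first appears at level 2.

2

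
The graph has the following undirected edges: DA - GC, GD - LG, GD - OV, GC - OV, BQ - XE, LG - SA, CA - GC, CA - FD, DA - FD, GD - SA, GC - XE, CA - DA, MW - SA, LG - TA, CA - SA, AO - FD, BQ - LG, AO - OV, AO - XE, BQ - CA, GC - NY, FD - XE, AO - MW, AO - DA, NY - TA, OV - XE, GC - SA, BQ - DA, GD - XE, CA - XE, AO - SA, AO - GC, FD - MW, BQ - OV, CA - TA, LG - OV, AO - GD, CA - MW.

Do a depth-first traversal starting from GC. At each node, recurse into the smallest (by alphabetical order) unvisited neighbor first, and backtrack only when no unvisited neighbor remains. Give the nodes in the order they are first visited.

Visit GC
GC → AO
AO → DA
DA → BQ
BQ → CA
CA → FD
FD → MW
MW → SA
SA → GD
GD → LG
LG → OV
OV → XE
LG → TA
TA → NY

GC AO DA BQ CA FD MW SA GD LG OV XE TA NY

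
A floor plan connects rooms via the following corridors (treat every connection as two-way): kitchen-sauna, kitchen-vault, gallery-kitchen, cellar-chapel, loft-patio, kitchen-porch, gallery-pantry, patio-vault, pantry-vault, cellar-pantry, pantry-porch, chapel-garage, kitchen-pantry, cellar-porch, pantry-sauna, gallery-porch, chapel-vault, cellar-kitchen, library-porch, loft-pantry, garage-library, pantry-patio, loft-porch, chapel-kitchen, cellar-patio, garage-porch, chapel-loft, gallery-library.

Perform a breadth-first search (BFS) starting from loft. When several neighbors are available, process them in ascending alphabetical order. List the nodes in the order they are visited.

Visit loft; enqueue chapel, pantry, patio, porch → queue [chapel, pantry, patio, porch]
Visit chapel; enqueue cellar, garage, kitchen, vault → queue [pantry, patio, porch, cellar, garage, kitchen, vault]
Visit pantry; enqueue gallery, sauna → queue [patio, porch, cellar, garage, kitchen, vault, gallery, sauna]
Visit patio → queue [porch, cellar, garage, kitchen, vault, gallery, sauna]
Visit porch; enqueue library → queue [cellar, garage, kitchen, vault, gallery, sauna, library]
Visit cellar → queue [garage, kitchen, vault, gallery, sauna, library]
Visit garage → queue [kitchen, vault, gallery, sauna, library]
Visit kitchen → queue [vault, gallery, sauna, library]
Visit vault → queue [gallery, sauna, library]
Visit gallery → queue [sauna, library]
Visit sauna → queue [library]
Visit library → queue []

loft, chapel, pantry, patio, porch, cellar, garage, kitchen, vault, gallery, sauna, library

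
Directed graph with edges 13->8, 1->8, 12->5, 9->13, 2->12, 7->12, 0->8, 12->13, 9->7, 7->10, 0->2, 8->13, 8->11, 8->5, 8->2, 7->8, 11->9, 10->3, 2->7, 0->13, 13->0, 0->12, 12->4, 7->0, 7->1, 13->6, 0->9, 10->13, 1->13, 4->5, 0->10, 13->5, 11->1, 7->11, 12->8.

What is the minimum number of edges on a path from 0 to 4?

Level 0: 0
Level 1: 2, 8, 9, 10, 12, 13
Level 2: 3, 4, 5, 6, 7, 11
Level 3: 1
4 first appears at level 2.

2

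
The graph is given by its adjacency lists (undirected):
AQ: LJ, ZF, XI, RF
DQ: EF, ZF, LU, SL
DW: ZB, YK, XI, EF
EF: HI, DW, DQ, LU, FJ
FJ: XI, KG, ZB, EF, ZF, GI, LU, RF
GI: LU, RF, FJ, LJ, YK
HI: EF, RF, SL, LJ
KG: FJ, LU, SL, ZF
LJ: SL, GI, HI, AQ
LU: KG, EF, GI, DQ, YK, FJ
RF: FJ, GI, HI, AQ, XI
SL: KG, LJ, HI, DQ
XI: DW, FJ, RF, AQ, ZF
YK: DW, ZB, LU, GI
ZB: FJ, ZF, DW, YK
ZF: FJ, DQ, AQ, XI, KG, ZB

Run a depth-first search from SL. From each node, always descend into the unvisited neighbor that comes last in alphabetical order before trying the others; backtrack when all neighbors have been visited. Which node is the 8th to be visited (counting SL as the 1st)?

YK

Visit SL
SL → LJ
LJ → HI
HI → RF
RF → XI
XI → ZF
ZF → ZB
ZB → YK
YK → LU
LU → KG
KG → FJ
FJ → GI
FJ → EF
EF → DW
EF → DQ
ZF → AQ

Visit order: SL, LJ, HI, RF, XI, ZF, ZB, YK, LU, KG, FJ, GI, EF, DW, DQ, AQ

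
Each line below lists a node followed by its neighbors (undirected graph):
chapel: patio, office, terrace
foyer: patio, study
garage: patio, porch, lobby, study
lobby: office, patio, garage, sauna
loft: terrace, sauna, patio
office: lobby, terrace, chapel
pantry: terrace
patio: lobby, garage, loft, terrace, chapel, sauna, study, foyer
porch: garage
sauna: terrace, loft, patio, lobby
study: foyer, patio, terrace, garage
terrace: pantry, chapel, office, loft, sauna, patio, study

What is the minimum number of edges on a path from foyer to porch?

Level 0: foyer
Level 1: patio, study
Level 2: chapel, garage, lobby, loft, sauna, terrace
Level 3: office, pantry, porch
porch first appears at level 3.

3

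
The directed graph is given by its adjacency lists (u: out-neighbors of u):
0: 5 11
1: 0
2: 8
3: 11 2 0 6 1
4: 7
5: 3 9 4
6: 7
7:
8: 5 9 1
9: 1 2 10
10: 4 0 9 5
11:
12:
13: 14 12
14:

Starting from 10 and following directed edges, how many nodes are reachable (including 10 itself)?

12

BFS from 10 visits: 10, 4, 0, 9, 5, 7, 11, 1, 2, 3, 8, 6
Reachable nodes: 12 of 15 total.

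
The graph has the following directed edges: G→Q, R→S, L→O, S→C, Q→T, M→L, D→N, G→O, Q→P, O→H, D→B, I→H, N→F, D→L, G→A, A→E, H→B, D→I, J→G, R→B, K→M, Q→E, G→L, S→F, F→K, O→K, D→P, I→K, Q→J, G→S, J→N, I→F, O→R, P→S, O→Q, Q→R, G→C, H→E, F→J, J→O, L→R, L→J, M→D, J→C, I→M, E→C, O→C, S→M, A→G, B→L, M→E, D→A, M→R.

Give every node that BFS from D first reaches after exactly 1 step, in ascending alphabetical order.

A, B, I, L, N, P

Level 0: D
Level 1: A, B, I, L, N, P
Level 2: E, F, G, H, J, K, M, O, R, S
Level 3: C, Q
Level 4: T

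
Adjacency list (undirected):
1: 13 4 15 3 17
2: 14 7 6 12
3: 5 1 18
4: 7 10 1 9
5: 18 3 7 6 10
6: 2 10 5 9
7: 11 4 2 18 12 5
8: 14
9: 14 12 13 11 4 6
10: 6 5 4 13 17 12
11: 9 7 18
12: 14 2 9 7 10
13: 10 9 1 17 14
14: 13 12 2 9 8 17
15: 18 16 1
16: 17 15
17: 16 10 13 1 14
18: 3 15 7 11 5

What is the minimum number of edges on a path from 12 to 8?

Level 0: 12
Level 1: 2, 7, 9, 10, 14
Level 2: 4, 5, 6, 8, 11, 13, 17, 18
Level 3: 1, 3, 15, 16
8 first appears at level 2.

2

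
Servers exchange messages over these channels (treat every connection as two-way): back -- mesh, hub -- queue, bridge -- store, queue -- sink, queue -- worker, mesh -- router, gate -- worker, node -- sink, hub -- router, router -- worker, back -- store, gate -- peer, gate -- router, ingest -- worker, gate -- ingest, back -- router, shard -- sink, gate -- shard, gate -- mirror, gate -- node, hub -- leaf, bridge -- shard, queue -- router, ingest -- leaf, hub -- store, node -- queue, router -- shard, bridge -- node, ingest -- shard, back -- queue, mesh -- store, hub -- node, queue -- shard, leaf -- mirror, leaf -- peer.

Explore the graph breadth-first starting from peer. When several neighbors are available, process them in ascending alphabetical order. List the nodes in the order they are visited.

Visit peer; enqueue gate, leaf → queue [gate, leaf]
Visit gate; enqueue ingest, mirror, node, router, shard, worker → queue [leaf, ingest, mirror, node, router, shard, worker]
Visit leaf; enqueue hub → queue [ingest, mirror, node, router, shard, worker, hub]
Visit ingest → queue [mirror, node, router, shard, worker, hub]
Visit mirror → queue [node, router, shard, worker, hub]
Visit node; enqueue bridge, queue, sink → queue [router, shard, worker, hub, bridge, queue, sink]
Visit router; enqueue back, mesh → queue [shard, worker, hub, bridge, queue, sink, back, mesh]
Visit shard → queue [worker, hub, bridge, queue, sink, back, mesh]
Visit worker → queue [hub, bridge, queue, sink, back, mesh]
Visit hub; enqueue store → queue [bridge, queue, sink, back, mesh, store]
Visit bridge → queue [queue, sink, back, mesh, store]
Visit queue → queue [sink, back, mesh, store]
Visit sink → queue [back, mesh, store]
Visit back → queue [mesh, store]
Visit mesh → queue [store]
Visit store → queue []

peer -> gate -> leaf -> ingest -> mirror -> node -> router -> shard -> worker -> hub -> bridge -> queue -> sink -> back -> mesh -> store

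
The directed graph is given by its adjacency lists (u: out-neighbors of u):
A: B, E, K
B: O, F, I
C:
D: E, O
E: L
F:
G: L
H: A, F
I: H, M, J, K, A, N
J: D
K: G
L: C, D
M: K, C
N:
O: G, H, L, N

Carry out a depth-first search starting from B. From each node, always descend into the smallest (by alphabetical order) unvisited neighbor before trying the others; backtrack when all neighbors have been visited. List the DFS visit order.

Visit B
B → F
B → I
I → A
A → E
E → L
L → C
L → D
D → O
O → G
O → H
O → N
A → K
I → J
I → M

B -> F -> I -> A -> E -> L -> C -> D -> O -> G -> H -> N -> K -> J -> M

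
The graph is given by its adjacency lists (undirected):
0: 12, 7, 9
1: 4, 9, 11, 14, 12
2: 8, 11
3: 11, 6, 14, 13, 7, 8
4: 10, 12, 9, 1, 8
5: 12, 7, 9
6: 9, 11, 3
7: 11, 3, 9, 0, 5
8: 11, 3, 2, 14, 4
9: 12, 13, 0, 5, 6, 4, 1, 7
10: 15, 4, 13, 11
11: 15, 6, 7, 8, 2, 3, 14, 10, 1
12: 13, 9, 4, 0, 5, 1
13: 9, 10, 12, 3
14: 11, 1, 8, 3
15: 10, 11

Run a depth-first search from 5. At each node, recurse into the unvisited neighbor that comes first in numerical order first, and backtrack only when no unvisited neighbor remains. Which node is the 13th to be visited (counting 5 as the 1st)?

Visit 5
5 → 7
7 → 0
0 → 9
9 → 1
1 → 4
4 → 8
8 → 2
2 → 11
11 → 3
3 → 6
3 → 13
13 → 10
10 → 15
13 → 12
3 → 14

Visit order: 5, 7, 0, 9, 1, 4, 8, 2, 11, 3, 6, 13, 10, 15, 12, 14

10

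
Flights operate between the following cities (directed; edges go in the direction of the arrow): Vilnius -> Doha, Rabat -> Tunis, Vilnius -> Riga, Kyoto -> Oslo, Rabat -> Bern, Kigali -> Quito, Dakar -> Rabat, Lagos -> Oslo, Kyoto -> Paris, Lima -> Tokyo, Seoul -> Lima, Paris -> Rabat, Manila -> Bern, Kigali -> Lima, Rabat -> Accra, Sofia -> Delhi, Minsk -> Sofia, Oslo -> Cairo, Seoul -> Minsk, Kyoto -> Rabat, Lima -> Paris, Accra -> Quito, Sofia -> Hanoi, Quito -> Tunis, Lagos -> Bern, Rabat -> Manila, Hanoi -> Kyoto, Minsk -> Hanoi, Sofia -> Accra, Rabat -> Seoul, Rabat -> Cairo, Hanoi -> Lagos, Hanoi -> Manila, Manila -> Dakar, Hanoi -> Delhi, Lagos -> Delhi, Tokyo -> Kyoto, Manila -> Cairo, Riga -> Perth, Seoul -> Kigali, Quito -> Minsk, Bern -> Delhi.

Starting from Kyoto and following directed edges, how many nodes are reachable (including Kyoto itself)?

20

BFS from Kyoto visits: Kyoto, Oslo, Paris, Rabat, Cairo, Accra, Bern, Manila, Seoul, Tunis, Quito, Delhi, Dakar, Kigali, Lima, Minsk, Tokyo, Hanoi, Sofia, Lagos
Reachable nodes: 20 of 24 total.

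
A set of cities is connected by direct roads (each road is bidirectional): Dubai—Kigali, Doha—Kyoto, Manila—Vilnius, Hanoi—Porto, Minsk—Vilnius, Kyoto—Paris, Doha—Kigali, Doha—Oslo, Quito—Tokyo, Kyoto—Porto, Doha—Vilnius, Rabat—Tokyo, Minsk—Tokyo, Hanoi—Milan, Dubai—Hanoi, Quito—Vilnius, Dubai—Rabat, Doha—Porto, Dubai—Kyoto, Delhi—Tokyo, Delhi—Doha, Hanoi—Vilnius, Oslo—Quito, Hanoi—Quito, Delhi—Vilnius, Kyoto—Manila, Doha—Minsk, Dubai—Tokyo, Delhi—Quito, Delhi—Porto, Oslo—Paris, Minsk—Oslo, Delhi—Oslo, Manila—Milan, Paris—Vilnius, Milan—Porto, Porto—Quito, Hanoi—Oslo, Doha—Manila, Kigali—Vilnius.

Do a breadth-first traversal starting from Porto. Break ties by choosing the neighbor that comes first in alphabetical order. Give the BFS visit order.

Porto -> Delhi -> Doha -> Hanoi -> Kyoto -> Milan -> Quito -> Oslo -> Tokyo -> Vilnius -> Kigali -> Manila -> Minsk -> Dubai -> Paris -> Rabat

Visit Porto; enqueue Delhi, Doha, Hanoi, Kyoto, Milan, Quito → queue [Delhi, Doha, Hanoi, Kyoto, Milan, Quito]
Visit Delhi; enqueue Oslo, Tokyo, Vilnius → queue [Doha, Hanoi, Kyoto, Milan, Quito, Oslo, Tokyo, Vilnius]
Visit Doha; enqueue Kigali, Manila, Minsk → queue [Hanoi, Kyoto, Milan, Quito, Oslo, Tokyo, Vilnius, Kigali, Manila, Minsk]
Visit Hanoi; enqueue Dubai → queue [Kyoto, Milan, Quito, Oslo, Tokyo, Vilnius, Kigali, Manila, Minsk, Dubai]
Visit Kyoto; enqueue Paris → queue [Milan, Quito, Oslo, Tokyo, Vilnius, Kigali, Manila, Minsk, Dubai, Paris]
Visit Milan → queue [Quito, Oslo, Tokyo, Vilnius, Kigali, Manila, Minsk, Dubai, Paris]
Visit Quito → queue [Oslo, Tokyo, Vilnius, Kigali, Manila, Minsk, Dubai, Paris]
Visit Oslo → queue [Tokyo, Vilnius, Kigali, Manila, Minsk, Dubai, Paris]
Visit Tokyo; enqueue Rabat → queue [Vilnius, Kigali, Manila, Minsk, Dubai, Paris, Rabat]
Visit Vilnius → queue [Kigali, Manila, Minsk, Dubai, Paris, Rabat]
Visit Kigali → queue [Manila, Minsk, Dubai, Paris, Rabat]
Visit Manila → queue [Minsk, Dubai, Paris, Rabat]
Visit Minsk → queue [Dubai, Paris, Rabat]
Visit Dubai → queue [Paris, Rabat]
Visit Paris → queue [Rabat]
Visit Rabat → queue []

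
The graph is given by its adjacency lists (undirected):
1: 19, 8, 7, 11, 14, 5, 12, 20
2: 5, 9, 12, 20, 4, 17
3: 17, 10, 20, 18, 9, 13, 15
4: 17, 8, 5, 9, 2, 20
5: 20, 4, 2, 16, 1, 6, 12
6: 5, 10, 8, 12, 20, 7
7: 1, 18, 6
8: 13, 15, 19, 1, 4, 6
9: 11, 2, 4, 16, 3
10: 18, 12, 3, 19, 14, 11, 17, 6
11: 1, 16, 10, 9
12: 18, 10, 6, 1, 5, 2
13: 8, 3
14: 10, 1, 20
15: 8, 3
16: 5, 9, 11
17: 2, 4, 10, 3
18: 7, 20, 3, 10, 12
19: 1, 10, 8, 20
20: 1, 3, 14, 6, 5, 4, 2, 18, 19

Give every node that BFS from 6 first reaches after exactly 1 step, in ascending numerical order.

Level 0: 6
Level 1: 5, 7, 8, 10, 12, 20
Level 2: 1, 2, 3, 4, 11, 13, 14, 15, 16, 17, 18, 19
Level 3: 9

5, 7, 8, 10, 12, 20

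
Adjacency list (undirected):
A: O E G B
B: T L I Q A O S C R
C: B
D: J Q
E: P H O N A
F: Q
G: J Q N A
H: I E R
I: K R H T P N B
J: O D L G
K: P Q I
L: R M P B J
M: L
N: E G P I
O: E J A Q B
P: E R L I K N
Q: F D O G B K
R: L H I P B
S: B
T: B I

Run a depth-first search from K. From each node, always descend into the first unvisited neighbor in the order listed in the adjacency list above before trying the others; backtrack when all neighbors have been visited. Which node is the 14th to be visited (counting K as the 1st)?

J

Visit K
K → P
P → E
E → H
H → I
I → R
R → L
L → M
L → B
B → T
B → Q
Q → F
Q → D
D → J
J → O
O → A
A → G
G → N
B → S
B → C

Visit order: K, P, E, H, I, R, L, M, B, T, Q, F, D, J, O, A, G, N, S, C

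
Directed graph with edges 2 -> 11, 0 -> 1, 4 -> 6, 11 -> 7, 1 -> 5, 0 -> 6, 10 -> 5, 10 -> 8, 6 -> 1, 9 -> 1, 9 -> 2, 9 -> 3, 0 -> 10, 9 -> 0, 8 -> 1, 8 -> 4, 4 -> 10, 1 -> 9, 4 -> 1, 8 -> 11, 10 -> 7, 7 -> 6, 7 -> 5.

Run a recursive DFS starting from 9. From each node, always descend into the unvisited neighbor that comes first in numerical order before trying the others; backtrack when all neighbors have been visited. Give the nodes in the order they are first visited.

9 -> 0 -> 1 -> 5 -> 6 -> 10 -> 7 -> 8 -> 4 -> 11 -> 2 -> 3

Visit 9
9 → 0
0 → 1
1 → 5
0 → 6
0 → 10
10 → 7
10 → 8
8 → 4
8 → 11
9 → 2
9 → 3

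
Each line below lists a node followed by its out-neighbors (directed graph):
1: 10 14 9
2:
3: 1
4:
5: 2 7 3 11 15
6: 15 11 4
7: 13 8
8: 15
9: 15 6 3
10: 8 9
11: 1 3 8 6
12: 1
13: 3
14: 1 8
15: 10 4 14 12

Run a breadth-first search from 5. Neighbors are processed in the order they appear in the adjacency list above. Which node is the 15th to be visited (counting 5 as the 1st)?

9

Visit 5; enqueue 2, 7, 3, 11, 15 → queue [2, 7, 3, 11, 15]
Visit 2 → queue [7, 3, 11, 15]
Visit 7; enqueue 13, 8 → queue [3, 11, 15, 13, 8]
Visit 3; enqueue 1 → queue [11, 15, 13, 8, 1]
Visit 11; enqueue 6 → queue [15, 13, 8, 1, 6]
Visit 15; enqueue 10, 4, 14, 12 → queue [13, 8, 1, 6, 10, 4, 14, 12]
Visit 13 → queue [8, 1, 6, 10, 4, 14, 12]
Visit 8 → queue [1, 6, 10, 4, 14, 12]
Visit 1; enqueue 9 → queue [6, 10, 4, 14, 12, 9]
Visit 6 → queue [10, 4, 14, 12, 9]
Visit 10 → queue [4, 14, 12, 9]
Visit 4 → queue [14, 12, 9]
Visit 14 → queue [12, 9]
Visit 12 → queue [9]
Visit 9 → queue []

Visit order: 5, 2, 7, 3, 11, 15, 13, 8, 1, 6, 10, 4, 14, 12, 9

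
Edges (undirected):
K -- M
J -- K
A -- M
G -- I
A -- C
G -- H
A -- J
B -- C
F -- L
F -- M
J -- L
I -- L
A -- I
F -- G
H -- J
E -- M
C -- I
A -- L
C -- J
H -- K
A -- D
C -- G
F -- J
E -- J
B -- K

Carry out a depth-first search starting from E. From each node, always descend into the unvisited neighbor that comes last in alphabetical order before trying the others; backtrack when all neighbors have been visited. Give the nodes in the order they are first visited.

Visit E
E → M
M → K
K → J
J → L
L → I
I → G
G → H
G → F
G → C
C → B
C → A
A → D

E, M, K, J, L, I, G, H, F, C, B, A, D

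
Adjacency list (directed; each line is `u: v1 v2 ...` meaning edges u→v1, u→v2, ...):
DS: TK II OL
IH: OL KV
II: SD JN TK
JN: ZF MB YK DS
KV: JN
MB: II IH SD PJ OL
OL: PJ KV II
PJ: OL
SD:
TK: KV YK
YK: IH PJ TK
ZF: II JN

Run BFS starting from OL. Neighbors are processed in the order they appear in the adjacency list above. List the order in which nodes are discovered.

OL -> PJ -> KV -> II -> JN -> SD -> TK -> ZF -> MB -> YK -> DS -> IH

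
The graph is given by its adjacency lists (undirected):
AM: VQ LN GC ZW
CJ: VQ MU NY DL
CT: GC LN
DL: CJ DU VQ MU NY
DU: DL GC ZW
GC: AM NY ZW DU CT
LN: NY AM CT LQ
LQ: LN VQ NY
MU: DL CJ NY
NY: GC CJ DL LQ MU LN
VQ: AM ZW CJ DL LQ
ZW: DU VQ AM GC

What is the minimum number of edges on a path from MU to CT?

Level 0: MU
Level 1: CJ, DL, NY
Level 2: DU, GC, LN, LQ, VQ
Level 3: AM, CT, ZW
CT first appears at level 3.

3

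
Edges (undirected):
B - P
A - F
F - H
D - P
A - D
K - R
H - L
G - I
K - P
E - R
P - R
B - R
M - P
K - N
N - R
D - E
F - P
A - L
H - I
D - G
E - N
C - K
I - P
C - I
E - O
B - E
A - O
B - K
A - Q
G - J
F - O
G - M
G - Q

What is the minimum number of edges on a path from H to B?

3

Level 0: H
Level 1: F, I, L
Level 2: A, C, G, O, P
Level 3: B, D, E, J, K, M, Q, R
Level 4: N
B first appears at level 3.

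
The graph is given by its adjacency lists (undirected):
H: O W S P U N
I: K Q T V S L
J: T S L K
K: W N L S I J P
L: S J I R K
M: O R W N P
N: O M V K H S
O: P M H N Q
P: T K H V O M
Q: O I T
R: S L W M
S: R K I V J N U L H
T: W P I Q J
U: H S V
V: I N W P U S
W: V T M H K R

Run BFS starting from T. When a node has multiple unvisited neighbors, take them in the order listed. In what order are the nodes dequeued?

T → W → P → I → Q → J → V → M → H → K → R → O → S → L → N → U

Visit T; enqueue W, P, I, Q, J → queue [W, P, I, Q, J]
Visit W; enqueue V, M, H, K, R → queue [P, I, Q, J, V, M, H, K, R]
Visit P; enqueue O → queue [I, Q, J, V, M, H, K, R, O]
Visit I; enqueue S, L → queue [Q, J, V, M, H, K, R, O, S, L]
Visit Q → queue [J, V, M, H, K, R, O, S, L]
Visit J → queue [V, M, H, K, R, O, S, L]
Visit V; enqueue N, U → queue [M, H, K, R, O, S, L, N, U]
Visit M → queue [H, K, R, O, S, L, N, U]
Visit H → queue [K, R, O, S, L, N, U]
Visit K → queue [R, O, S, L, N, U]
Visit R → queue [O, S, L, N, U]
Visit O → queue [S, L, N, U]
Visit S → queue [L, N, U]
Visit L → queue [N, U]
Visit N → queue [U]
Visit U → queue []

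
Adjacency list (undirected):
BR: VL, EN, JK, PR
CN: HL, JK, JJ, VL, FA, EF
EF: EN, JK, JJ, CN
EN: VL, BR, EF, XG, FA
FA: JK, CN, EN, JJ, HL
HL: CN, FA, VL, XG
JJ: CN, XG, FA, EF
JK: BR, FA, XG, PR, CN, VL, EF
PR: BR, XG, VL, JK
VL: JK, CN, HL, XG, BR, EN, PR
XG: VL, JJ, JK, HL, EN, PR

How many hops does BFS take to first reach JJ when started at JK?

2

Level 0: JK
Level 1: BR, CN, EF, FA, PR, VL, XG
Level 2: EN, HL, JJ
JJ first appears at level 2.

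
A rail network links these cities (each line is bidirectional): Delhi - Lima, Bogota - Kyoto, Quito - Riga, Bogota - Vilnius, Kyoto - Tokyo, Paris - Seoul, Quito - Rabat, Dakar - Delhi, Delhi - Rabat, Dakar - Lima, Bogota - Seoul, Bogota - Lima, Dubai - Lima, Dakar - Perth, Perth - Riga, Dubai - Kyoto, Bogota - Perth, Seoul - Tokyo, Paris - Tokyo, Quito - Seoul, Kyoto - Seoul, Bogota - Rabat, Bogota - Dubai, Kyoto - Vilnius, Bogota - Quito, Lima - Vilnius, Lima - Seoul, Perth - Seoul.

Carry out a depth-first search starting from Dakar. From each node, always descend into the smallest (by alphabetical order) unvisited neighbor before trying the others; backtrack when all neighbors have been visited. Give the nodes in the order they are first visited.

Dakar -> Delhi -> Lima -> Bogota -> Dubai -> Kyoto -> Seoul -> Paris -> Tokyo -> Perth -> Riga -> Quito -> Rabat -> Vilnius

Visit Dakar
Dakar → Delhi
Delhi → Lima
Lima → Bogota
Bogota → Dubai
Dubai → Kyoto
Kyoto → Seoul
Seoul → Paris
Paris → Tokyo
Seoul → Perth
Perth → Riga
Riga → Quito
Quito → Rabat
Kyoto → Vilnius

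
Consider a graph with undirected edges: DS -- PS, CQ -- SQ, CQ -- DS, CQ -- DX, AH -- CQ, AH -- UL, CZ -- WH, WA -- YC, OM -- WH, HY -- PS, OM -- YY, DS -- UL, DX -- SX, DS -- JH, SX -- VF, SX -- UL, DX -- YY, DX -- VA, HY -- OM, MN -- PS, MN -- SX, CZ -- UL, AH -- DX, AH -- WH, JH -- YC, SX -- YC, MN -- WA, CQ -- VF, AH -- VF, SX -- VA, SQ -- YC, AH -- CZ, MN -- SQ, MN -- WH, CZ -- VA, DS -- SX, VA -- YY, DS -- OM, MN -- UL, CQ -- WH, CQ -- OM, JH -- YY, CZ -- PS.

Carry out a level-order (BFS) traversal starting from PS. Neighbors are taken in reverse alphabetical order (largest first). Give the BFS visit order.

PS MN HY DS CZ WH WA UL SX SQ OM JH CQ VA AH YC VF DX YY

Visit PS; enqueue MN, HY, DS, CZ → queue [MN, HY, DS, CZ]
Visit MN; enqueue WH, WA, UL, SX, SQ → queue [HY, DS, CZ, WH, WA, UL, SX, SQ]
Visit HY; enqueue OM → queue [DS, CZ, WH, WA, UL, SX, SQ, OM]
Visit DS; enqueue JH, CQ → queue [CZ, WH, WA, UL, SX, SQ, OM, JH, CQ]
Visit CZ; enqueue VA, AH → queue [WH, WA, UL, SX, SQ, OM, JH, CQ, VA, AH]
Visit WH → queue [WA, UL, SX, SQ, OM, JH, CQ, VA, AH]
Visit WA; enqueue YC → queue [UL, SX, SQ, OM, JH, CQ, VA, AH, YC]
Visit UL → queue [SX, SQ, OM, JH, CQ, VA, AH, YC]
Visit SX; enqueue VF, DX → queue [SQ, OM, JH, CQ, VA, AH, YC, VF, DX]
Visit SQ → queue [OM, JH, CQ, VA, AH, YC, VF, DX]
Visit OM; enqueue YY → queue [JH, CQ, VA, AH, YC, VF, DX, YY]
Visit JH → queue [CQ, VA, AH, YC, VF, DX, YY]
Visit CQ → queue [VA, AH, YC, VF, DX, YY]
Visit VA → queue [AH, YC, VF, DX, YY]
Visit AH → queue [YC, VF, DX, YY]
Visit YC → queue [VF, DX, YY]
Visit VF → queue [DX, YY]
Visit DX → queue [YY]
Visit YY → queue []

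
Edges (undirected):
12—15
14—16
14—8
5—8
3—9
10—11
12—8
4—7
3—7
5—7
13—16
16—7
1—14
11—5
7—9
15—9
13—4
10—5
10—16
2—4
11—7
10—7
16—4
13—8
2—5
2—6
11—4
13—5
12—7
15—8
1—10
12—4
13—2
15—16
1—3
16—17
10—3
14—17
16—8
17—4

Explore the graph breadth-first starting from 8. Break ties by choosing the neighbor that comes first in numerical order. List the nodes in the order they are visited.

Visit 8; enqueue 5, 12, 13, 14, 15, 16 → queue [5, 12, 13, 14, 15, 16]
Visit 5; enqueue 2, 7, 10, 11 → queue [12, 13, 14, 15, 16, 2, 7, 10, 11]
Visit 12; enqueue 4 → queue [13, 14, 15, 16, 2, 7, 10, 11, 4]
Visit 13 → queue [14, 15, 16, 2, 7, 10, 11, 4]
Visit 14; enqueue 1, 17 → queue [15, 16, 2, 7, 10, 11, 4, 1, 17]
Visit 15; enqueue 9 → queue [16, 2, 7, 10, 11, 4, 1, 17, 9]
Visit 16 → queue [2, 7, 10, 11, 4, 1, 17, 9]
Visit 2; enqueue 6 → queue [7, 10, 11, 4, 1, 17, 9, 6]
Visit 7; enqueue 3 → queue [10, 11, 4, 1, 17, 9, 6, 3]
Visit 10 → queue [11, 4, 1, 17, 9, 6, 3]
Visit 11 → queue [4, 1, 17, 9, 6, 3]
Visit 4 → queue [1, 17, 9, 6, 3]
Visit 1 → queue [17, 9, 6, 3]
Visit 17 → queue [9, 6, 3]
Visit 9 → queue [6, 3]
Visit 6 → queue [3]
Visit 3 → queue []

8 → 5 → 12 → 13 → 14 → 15 → 16 → 2 → 7 → 10 → 11 → 4 → 1 → 17 → 9 → 6 → 3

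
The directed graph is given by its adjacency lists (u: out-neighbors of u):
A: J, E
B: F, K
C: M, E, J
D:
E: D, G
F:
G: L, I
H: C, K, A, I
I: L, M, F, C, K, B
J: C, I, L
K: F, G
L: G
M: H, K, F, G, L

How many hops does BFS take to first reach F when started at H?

Level 0: H
Level 1: A, C, I, K
Level 2: B, E, F, G, J, L, M
Level 3: D
F first appears at level 2.

2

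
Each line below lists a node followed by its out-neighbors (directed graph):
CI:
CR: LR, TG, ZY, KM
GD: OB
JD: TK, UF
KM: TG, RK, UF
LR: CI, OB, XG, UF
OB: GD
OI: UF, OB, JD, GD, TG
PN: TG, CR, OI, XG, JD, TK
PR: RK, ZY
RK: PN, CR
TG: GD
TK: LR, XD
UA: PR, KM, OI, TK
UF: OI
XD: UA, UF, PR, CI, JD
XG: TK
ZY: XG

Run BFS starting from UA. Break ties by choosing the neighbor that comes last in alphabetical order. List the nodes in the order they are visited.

Visit UA; enqueue TK, PR, OI, KM → queue [TK, PR, OI, KM]
Visit TK; enqueue XD, LR → queue [PR, OI, KM, XD, LR]
Visit PR; enqueue ZY, RK → queue [OI, KM, XD, LR, ZY, RK]
Visit OI; enqueue UF, TG, OB, JD, GD → queue [KM, XD, LR, ZY, RK, UF, TG, OB, JD, GD]
Visit KM → queue [XD, LR, ZY, RK, UF, TG, OB, JD, GD]
Visit XD; enqueue CI → queue [LR, ZY, RK, UF, TG, OB, JD, GD, CI]
Visit LR; enqueue XG → queue [ZY, RK, UF, TG, OB, JD, GD, CI, XG]
Visit ZY → queue [RK, UF, TG, OB, JD, GD, CI, XG]
Visit RK; enqueue PN, CR → queue [UF, TG, OB, JD, GD, CI, XG, PN, CR]
Visit UF → queue [TG, OB, JD, GD, CI, XG, PN, CR]
Visit TG → queue [OB, JD, GD, CI, XG, PN, CR]
Visit OB → queue [JD, GD, CI, XG, PN, CR]
Visit JD → queue [GD, CI, XG, PN, CR]
Visit GD → queue [CI, XG, PN, CR]
Visit CI → queue [XG, PN, CR]
Visit XG → queue [PN, CR]
Visit PN → queue [CR]
Visit CR → queue []

UA TK PR OI KM XD LR ZY RK UF TG OB JD GD CI XG PN CR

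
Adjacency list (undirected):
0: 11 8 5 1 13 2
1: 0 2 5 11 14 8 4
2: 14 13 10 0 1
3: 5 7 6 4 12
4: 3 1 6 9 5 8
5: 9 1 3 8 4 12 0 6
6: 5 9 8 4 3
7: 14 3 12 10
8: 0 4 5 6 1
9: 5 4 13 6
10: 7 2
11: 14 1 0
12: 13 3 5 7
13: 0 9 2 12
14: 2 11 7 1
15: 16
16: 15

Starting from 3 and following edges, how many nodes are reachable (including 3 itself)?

15

BFS from 3 visits: 3, 4, 5, 6, 7, 12, 1, 8, 9, 0, 10, 14, 13, 2, 11
Reachable nodes: 15 of 17 total.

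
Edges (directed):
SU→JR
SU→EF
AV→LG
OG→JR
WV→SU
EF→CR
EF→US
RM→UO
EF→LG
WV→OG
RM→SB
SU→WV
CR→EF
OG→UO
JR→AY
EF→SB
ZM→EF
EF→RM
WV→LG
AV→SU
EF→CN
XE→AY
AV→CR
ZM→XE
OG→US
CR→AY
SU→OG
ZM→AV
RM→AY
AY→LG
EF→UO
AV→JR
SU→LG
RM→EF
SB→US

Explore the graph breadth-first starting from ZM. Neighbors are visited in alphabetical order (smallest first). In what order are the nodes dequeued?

ZM AV EF XE CR JR LG SU CN RM SB UO US AY OG WV

Visit ZM; enqueue AV, EF, XE → queue [AV, EF, XE]
Visit AV; enqueue CR, JR, LG, SU → queue [EF, XE, CR, JR, LG, SU]
Visit EF; enqueue CN, RM, SB, UO, US → queue [XE, CR, JR, LG, SU, CN, RM, SB, UO, US]
Visit XE; enqueue AY → queue [CR, JR, LG, SU, CN, RM, SB, UO, US, AY]
Visit CR → queue [JR, LG, SU, CN, RM, SB, UO, US, AY]
Visit JR → queue [LG, SU, CN, RM, SB, UO, US, AY]
Visit LG → queue [SU, CN, RM, SB, UO, US, AY]
Visit SU; enqueue OG, WV → queue [CN, RM, SB, UO, US, AY, OG, WV]
Visit CN → queue [RM, SB, UO, US, AY, OG, WV]
Visit RM → queue [SB, UO, US, AY, OG, WV]
Visit SB → queue [UO, US, AY, OG, WV]
Visit UO → queue [US, AY, OG, WV]
Visit US → queue [AY, OG, WV]
Visit AY → queue [OG, WV]
Visit OG → queue [WV]
Visit WV → queue []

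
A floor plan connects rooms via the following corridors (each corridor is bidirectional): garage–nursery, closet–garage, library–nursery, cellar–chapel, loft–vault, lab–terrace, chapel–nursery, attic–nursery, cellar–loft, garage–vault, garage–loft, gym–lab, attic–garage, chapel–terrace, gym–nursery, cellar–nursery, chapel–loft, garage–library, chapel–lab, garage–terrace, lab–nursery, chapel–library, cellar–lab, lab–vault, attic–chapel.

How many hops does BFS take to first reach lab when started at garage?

2

Level 0: garage
Level 1: attic, closet, library, loft, nursery, terrace, vault
Level 2: cellar, chapel, gym, lab
lab first appears at level 2.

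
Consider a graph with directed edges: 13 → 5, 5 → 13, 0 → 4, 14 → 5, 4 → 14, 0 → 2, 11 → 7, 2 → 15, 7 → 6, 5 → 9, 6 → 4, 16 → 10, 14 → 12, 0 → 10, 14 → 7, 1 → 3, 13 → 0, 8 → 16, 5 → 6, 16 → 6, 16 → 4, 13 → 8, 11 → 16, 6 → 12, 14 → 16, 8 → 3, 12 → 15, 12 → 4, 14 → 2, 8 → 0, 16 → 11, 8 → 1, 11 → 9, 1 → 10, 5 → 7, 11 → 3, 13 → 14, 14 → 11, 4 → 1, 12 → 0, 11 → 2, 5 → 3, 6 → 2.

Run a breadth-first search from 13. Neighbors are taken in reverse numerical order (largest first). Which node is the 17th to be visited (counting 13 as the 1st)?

Visit 13; enqueue 14, 8, 5, 0 → queue [14, 8, 5, 0]
Visit 14; enqueue 16, 12, 11, 7, 2 → queue [8, 5, 0, 16, 12, 11, 7, 2]
Visit 8; enqueue 3, 1 → queue [5, 0, 16, 12, 11, 7, 2, 3, 1]
Visit 5; enqueue 9, 6 → queue [0, 16, 12, 11, 7, 2, 3, 1, 9, 6]
Visit 0; enqueue 10, 4 → queue [16, 12, 11, 7, 2, 3, 1, 9, 6, 10, 4]
Visit 16 → queue [12, 11, 7, 2, 3, 1, 9, 6, 10, 4]
Visit 12; enqueue 15 → queue [11, 7, 2, 3, 1, 9, 6, 10, 4, 15]
Visit 11 → queue [7, 2, 3, 1, 9, 6, 10, 4, 15]
Visit 7 → queue [2, 3, 1, 9, 6, 10, 4, 15]
Visit 2 → queue [3, 1, 9, 6, 10, 4, 15]
Visit 3 → queue [1, 9, 6, 10, 4, 15]
Visit 1 → queue [9, 6, 10, 4, 15]
Visit 9 → queue [6, 10, 4, 15]
Visit 6 → queue [10, 4, 15]
Visit 10 → queue [4, 15]
Visit 4 → queue [15]
Visit 15 → queue []

Visit order: 13, 14, 8, 5, 0, 16, 12, 11, 7, 2, 3, 1, 9, 6, 10, 4, 15

15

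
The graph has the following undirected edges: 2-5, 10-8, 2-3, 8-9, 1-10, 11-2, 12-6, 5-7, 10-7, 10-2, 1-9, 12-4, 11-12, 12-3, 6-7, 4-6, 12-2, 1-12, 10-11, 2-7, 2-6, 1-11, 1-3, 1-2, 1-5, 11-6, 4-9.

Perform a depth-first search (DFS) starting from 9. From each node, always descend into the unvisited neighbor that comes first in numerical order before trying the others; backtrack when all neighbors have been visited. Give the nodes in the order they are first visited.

Visit 9
9 → 1
1 → 2
2 → 3
3 → 12
12 → 4
4 → 6
6 → 7
7 → 5
7 → 10
10 → 8
10 → 11

9, 1, 2, 3, 12, 4, 6, 7, 5, 10, 8, 11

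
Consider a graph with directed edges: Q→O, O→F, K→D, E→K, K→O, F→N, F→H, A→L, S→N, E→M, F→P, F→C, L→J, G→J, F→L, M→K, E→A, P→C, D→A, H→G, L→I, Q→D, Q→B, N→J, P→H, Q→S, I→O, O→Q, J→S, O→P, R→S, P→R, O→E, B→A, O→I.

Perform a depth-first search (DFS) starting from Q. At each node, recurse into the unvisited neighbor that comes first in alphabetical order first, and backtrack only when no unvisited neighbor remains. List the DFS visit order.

Q, B, A, L, I, O, E, K, D, M, F, C, H, G, J, S, N, P, R

Visit Q
Q → B
B → A
A → L
L → I
I → O
O → E
E → K
K → D
E → M
O → F
F → C
F → H
H → G
G → J
J → S
S → N
F → P
P → R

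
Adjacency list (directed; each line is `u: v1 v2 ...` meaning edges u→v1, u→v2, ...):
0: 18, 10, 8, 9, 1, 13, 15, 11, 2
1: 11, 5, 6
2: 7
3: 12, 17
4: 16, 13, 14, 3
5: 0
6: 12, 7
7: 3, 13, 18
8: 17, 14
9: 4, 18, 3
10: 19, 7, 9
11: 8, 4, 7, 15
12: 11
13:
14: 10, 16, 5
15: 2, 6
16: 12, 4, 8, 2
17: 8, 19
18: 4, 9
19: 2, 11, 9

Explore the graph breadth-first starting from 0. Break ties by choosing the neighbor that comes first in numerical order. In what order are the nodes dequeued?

Visit 0; enqueue 1, 2, 8, 9, 10, 11, 13, 15, 18 → queue [1, 2, 8, 9, 10, 11, 13, 15, 18]
Visit 1; enqueue 5, 6 → queue [2, 8, 9, 10, 11, 13, 15, 18, 5, 6]
Visit 2; enqueue 7 → queue [8, 9, 10, 11, 13, 15, 18, 5, 6, 7]
Visit 8; enqueue 14, 17 → queue [9, 10, 11, 13, 15, 18, 5, 6, 7, 14, 17]
Visit 9; enqueue 3, 4 → queue [10, 11, 13, 15, 18, 5, 6, 7, 14, 17, 3, 4]
Visit 10; enqueue 19 → queue [11, 13, 15, 18, 5, 6, 7, 14, 17, 3, 4, 19]
Visit 11 → queue [13, 15, 18, 5, 6, 7, 14, 17, 3, 4, 19]
Visit 13 → queue [15, 18, 5, 6, 7, 14, 17, 3, 4, 19]
Visit 15 → queue [18, 5, 6, 7, 14, 17, 3, 4, 19]
Visit 18 → queue [5, 6, 7, 14, 17, 3, 4, 19]
Visit 5 → queue [6, 7, 14, 17, 3, 4, 19]
Visit 6; enqueue 12 → queue [7, 14, 17, 3, 4, 19, 12]
Visit 7 → queue [14, 17, 3, 4, 19, 12]
Visit 14; enqueue 16 → queue [17, 3, 4, 19, 12, 16]
Visit 17 → queue [3, 4, 19, 12, 16]
Visit 3 → queue [4, 19, 12, 16]
Visit 4 → queue [19, 12, 16]
Visit 19 → queue [12, 16]
Visit 12 → queue [16]
Visit 16 → queue []

0, 1, 2, 8, 9, 10, 11, 13, 15, 18, 5, 6, 7, 14, 17, 3, 4, 19, 12, 16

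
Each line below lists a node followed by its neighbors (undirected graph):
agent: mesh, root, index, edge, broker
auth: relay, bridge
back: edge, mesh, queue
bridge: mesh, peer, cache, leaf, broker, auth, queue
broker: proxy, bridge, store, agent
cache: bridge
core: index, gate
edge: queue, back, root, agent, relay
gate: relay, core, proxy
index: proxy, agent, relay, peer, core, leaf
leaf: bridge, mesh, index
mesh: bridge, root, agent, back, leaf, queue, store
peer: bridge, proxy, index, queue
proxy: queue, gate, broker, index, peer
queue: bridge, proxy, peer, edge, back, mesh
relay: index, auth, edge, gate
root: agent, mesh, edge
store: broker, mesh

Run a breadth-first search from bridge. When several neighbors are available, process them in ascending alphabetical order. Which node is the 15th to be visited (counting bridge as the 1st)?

Visit bridge; enqueue auth, broker, cache, leaf, mesh, peer, queue → queue [auth, broker, cache, leaf, mesh, peer, queue]
Visit auth; enqueue relay → queue [broker, cache, leaf, mesh, peer, queue, relay]
Visit broker; enqueue agent, proxy, store → queue [cache, leaf, mesh, peer, queue, relay, agent, proxy, store]
Visit cache → queue [leaf, mesh, peer, queue, relay, agent, proxy, store]
Visit leaf; enqueue index → queue [mesh, peer, queue, relay, agent, proxy, store, index]
Visit mesh; enqueue back, root → queue [peer, queue, relay, agent, proxy, store, index, back, root]
Visit peer → queue [queue, relay, agent, proxy, store, index, back, root]
Visit queue; enqueue edge → queue [relay, agent, proxy, store, index, back, root, edge]
Visit relay; enqueue gate → queue [agent, proxy, store, index, back, root, edge, gate]
Visit agent → queue [proxy, store, index, back, root, edge, gate]
Visit proxy → queue [store, index, back, root, edge, gate]
Visit store → queue [index, back, root, edge, gate]
Visit index; enqueue core → queue [back, root, edge, gate, core]
Visit back → queue [root, edge, gate, core]
Visit root → queue [edge, gate, core]
Visit edge → queue [gate, core]
Visit gate → queue [core]
Visit core → queue []

Visit order: bridge, auth, broker, cache, leaf, mesh, peer, queue, relay, agent, proxy, store, index, back, root, edge, gate, core

root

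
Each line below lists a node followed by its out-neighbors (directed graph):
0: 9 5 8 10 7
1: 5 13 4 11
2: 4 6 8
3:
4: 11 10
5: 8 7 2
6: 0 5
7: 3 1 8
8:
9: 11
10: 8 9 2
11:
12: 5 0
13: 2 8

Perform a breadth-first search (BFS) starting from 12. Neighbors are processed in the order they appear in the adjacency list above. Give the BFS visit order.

Visit 12; enqueue 5, 0 → queue [5, 0]
Visit 5; enqueue 8, 7, 2 → queue [0, 8, 7, 2]
Visit 0; enqueue 9, 10 → queue [8, 7, 2, 9, 10]
Visit 8 → queue [7, 2, 9, 10]
Visit 7; enqueue 3, 1 → queue [2, 9, 10, 3, 1]
Visit 2; enqueue 4, 6 → queue [9, 10, 3, 1, 4, 6]
Visit 9; enqueue 11 → queue [10, 3, 1, 4, 6, 11]
Visit 10 → queue [3, 1, 4, 6, 11]
Visit 3 → queue [1, 4, 6, 11]
Visit 1; enqueue 13 → queue [4, 6, 11, 13]
Visit 4 → queue [6, 11, 13]
Visit 6 → queue [11, 13]
Visit 11 → queue [13]
Visit 13 → queue []

12, 5, 0, 8, 7, 2, 9, 10, 3, 1, 4, 6, 11, 13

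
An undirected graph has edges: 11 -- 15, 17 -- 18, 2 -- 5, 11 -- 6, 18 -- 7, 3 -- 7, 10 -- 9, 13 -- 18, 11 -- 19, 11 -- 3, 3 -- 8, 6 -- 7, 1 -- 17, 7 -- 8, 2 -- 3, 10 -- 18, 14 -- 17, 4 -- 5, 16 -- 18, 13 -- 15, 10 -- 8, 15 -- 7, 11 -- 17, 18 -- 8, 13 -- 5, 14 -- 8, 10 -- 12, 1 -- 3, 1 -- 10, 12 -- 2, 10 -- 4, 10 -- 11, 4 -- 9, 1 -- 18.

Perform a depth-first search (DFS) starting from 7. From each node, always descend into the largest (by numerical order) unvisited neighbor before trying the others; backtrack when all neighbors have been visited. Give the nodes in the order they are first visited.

7, 18, 17, 14, 8, 10, 12, 2, 5, 13, 15, 11, 19, 6, 3, 1, 4, 9, 16

Visit 7
7 → 18
18 → 17
17 → 14
14 → 8
8 → 10
10 → 12
12 → 2
2 → 5
5 → 13
13 → 15
15 → 11
11 → 19
11 → 6
11 → 3
3 → 1
5 → 4
4 → 9
18 → 16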